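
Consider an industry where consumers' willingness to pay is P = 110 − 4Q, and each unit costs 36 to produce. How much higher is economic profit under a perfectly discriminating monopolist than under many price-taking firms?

π rises by 684.5

Under competition P = MC = 36, so Q = (110 − 36)/4 = 18.5.
Profit = (36 − 36)·18.5 = 0.
With perfect price discrimination, output is the efficient level Q = 18.5 (where demand meets MC), but every buyer pays their willingness to pay: CS = 0 and PS = total surplus.
PS equals the full surplus area, 684.5. Profit = 684.5 = 684.5.
Change in economic profit: 684.5 − 0 = 684.5.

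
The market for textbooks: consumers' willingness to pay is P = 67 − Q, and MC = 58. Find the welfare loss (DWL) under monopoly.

Perfect competition: P = MC = 58, so 67 − Q = 58 and Q = 9.
The monopolist equates marginal revenue to marginal cost: 67 − 2Q = 58, so Q = 4.5. From demand, P = 62.5.
DWL is the triangle between Q = 4.5 and Q = 9: ½·(9 − 4.5)·(62.5 − 58) = 10.125.

DWL = 10.125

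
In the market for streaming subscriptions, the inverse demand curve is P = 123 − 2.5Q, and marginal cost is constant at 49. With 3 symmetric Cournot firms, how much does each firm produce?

q_i = 7.4

In a 3-firm Cournot equilibrium, symmetry and the first-order condition give q = (123 − 49)/(10) = 7.4. So Q = 22.2 and P = 67.5.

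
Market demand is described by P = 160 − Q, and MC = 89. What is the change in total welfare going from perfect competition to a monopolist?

TS falls by 630.125

Perfect competition: P = MC = 89, so 160 − Q = 89 and Q = 71.
CS = ½·(160 − 89)·71 = 2520.5; PS = (89 − 89)·71 = 0; TS = 2520.5.
The monopolist equates marginal revenue to marginal cost: 160 − 2Q = 89, so Q = 35.5. From demand, P = 124.5.
CS = ½·(160 − 124.5)·35.5 = 630.125; PS = (124.5 − 89)·35.5 = 1260.25; TS = 1890.375.
Change in total welfare: 1890.375 − 2520.5 = −630.125.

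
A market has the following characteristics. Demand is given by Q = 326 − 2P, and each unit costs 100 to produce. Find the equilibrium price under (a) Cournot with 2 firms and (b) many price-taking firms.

Cournot: P = 121; Competition: P = 100

Inverting demand: P = 163 − 0.5Q.
In a 2-firm Cournot equilibrium, symmetry and the first-order condition give q = (163 − 100)/(1.5) = 42. So Q = 84 and P = 121.
Under competition P = MC = 100, so Q = (163 − 100)/0.5 = 126.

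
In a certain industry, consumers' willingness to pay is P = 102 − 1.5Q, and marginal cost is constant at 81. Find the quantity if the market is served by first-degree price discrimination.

A perfectly discriminating monopolist sells every unit with P(Q) ≥ MC(Q), so output equals the competitive quantity Q = 14. Each buyer pays their reservation price, so CS = 0 and the firm captures all surplus.

Q = 14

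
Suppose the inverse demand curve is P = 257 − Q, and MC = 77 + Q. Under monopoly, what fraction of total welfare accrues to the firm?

Monopoly sets MR = MC: 257 − 2Q = 77 + Q ⇒ Q = 60, P = 257 − 60 = 197.
CS = ½·(257 − 197)·60 = 1800.
PS = P·Q − VC(Q) = 197·60 − (77·60 + ½·1·60²) = 5400.
Share captured = PS/TS = 5400/7200 = 0.75.

PS/TS = 0.75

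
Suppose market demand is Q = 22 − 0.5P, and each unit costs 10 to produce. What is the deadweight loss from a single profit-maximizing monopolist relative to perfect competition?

DWL = 72.25

Inverting demand: P = 44 − 2Q.
Competitive firms price at marginal cost: P = 10, giving Q = 17.
The monopolist equates marginal revenue to marginal cost: 44 − 4Q = 10, so Q = 8.5. From demand, P = 27.
DWL is the triangle between Q = 8.5 and Q = 17: ½·(17 − 8.5)·(27 − 10) = 72.25.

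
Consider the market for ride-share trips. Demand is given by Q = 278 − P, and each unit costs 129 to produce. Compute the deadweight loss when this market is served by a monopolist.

DWL = 2775.125

Inverting demand: P = 278 − Q.
Perfect competition: P = MC = 129, so 278 − Q = 129 and Q = 149.
The monopolist equates marginal revenue to marginal cost: 278 − 2Q = 129, so Q = 74.5. From demand, P = 203.5.
DWL is the triangle between Q = 74.5 and Q = 149: ½·(149 − 74.5)·(203.5 − 129) = 2775.125.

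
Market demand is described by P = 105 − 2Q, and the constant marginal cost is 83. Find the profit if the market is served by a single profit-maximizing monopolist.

Profit = 60.5

Monopoly sets MR = MC: 105 − 4Q = 83 ⇒ Q = 5.5, P = 105 − 2·5.5 = 94.
Profit = (94 − 83)·5.5 = 60.5.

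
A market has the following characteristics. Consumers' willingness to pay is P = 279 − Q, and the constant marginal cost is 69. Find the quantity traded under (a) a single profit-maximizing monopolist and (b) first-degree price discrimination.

Monopoly: Q = 105; Perfect PD: Q = 210

A monopolist chooses Q where MR = MC. MR = 279 − 2Q; setting this equal to 69 gives Q = 105 and P = 174.
With perfect price discrimination, output is the efficient level Q = 210 (where demand meets MC), but every buyer pays their willingness to pay: CS = 0 and PS = total surplus.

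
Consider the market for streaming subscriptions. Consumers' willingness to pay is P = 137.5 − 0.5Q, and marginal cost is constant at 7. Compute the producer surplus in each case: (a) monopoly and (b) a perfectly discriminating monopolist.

Monopoly: PS = 8515.125; Perfect PD: PS = 17030.25

Monopoly sets MR = MC: 137.5 − Q = 7 ⇒ Q = 130.5, P = 137.5 − 0.5·130.5 = 72.25.
PS = (72.25 − 7)·130.5 = 8515.125.
Under first-degree price discrimination the firm charges each unit its demand price and produces up to where P = MC, i.e. Q = 261. Consumer surplus is zero; producer surplus equals total surplus.
PS = ½·(137.5 − 7)·261 = 17030.25.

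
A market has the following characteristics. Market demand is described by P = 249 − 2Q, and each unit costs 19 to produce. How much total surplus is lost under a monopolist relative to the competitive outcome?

Under competition P = MC = 19, so Q = (249 − 19)/2 = 115.
A monopolist chooses Q where MR = MC. MR = 249 − 4Q; setting this equal to 19 gives Q = 57.5 and P = 134.
DWL is the triangle between Q = 57.5 and Q = 115: ½·(115 − 57.5)·(134 − 19) = 3306.25.

DWL = 3306.25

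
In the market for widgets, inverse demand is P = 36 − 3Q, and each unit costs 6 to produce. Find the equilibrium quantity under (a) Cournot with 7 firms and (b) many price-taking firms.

In a 7-firm Cournot equilibrium, symmetry and the first-order condition give q = (36 − 6)/(24) = 1.25. So Q = 8.75 and P = 9.75.
Perfect competition: P = MC = 6, so 36 − 3Q = 6 and Q = 10.

Cournot: Q = 8.75; Competition: Q = 10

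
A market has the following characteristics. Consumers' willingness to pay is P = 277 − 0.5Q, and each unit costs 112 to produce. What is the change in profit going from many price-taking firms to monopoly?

Competitive firms price at marginal cost: P = 112, giving Q = 330.
Profit = (112 − 112)·330 = 0.
A monopolist chooses Q where MR = MC. MR = 277 − Q; setting this equal to 112 gives Q = 165 and P = 194.5.
Profit = (194.5 − 112)·165 = 13612.5.
Change in profit: 13612.5 − 0 = 13612.5.

π rises by 13612.5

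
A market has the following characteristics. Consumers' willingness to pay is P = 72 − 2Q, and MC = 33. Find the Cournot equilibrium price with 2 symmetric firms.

P = 46

In a 2-firm Cournot equilibrium, symmetry and the first-order condition give q = (72 − 33)/(6) = 6.5. So Q = 13 and P = 46.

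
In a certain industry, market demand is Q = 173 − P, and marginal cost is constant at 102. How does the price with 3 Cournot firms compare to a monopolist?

Cournot: P = 119.75; Monopoly: P = 137.5

Inverting demand: P = 173 − Q.
Cournot with 3 identical firms: the symmetric best-response condition is 173 − 4q = 102. Each firm produces q = 17.75, total output Q = 53.25, price P = 119.75.
The monopolist equates marginal revenue to marginal cost: 173 − 2Q = 102, so Q = 35.5. From demand, P = 137.5.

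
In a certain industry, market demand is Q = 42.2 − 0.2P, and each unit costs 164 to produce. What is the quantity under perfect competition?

Q = 9.4

Inverting demand: P = 211 − 5Q.
Perfect competition: P = MC = 164, so 211 − 5Q = 164 and Q = 9.4.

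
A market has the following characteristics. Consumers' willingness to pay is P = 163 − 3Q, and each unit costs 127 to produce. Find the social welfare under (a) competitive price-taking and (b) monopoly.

Under competition P = MC = 127, so Q = (163 − 127)/3 = 12.
CS = ½·(163 − 127)·12 = 216; PS = (127 − 127)·12 = 0; TS = 216.
A monopolist chooses Q where MR = MC. MR = 163 − 6Q; setting this equal to 127 gives Q = 6 and P = 145.
CS = ½·(163 − 145)·6 = 54; PS = (145 − 127)·6 = 108; TS = 162.

Competition: TS = 216; Monopoly: TS = 162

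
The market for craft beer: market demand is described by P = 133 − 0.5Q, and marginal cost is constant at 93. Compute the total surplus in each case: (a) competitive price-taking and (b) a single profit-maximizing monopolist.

Perfect competition: P = MC = 93, so 133 − 0.5Q = 93 and Q = 80.
CS = ½·(133 − 93)·80 = 1600; PS = (93 − 93)·80 = 0; TS = 1600.
Monopoly sets MR = MC: 133 − Q = 93 ⇒ Q = 40, P = 133 − 0.5·40 = 113.
CS = ½·(133 − 113)·40 = 400; PS = (113 − 93)·40 = 800; TS = 1200.

Competition: TS = 1600; Monopoly: TS = 1200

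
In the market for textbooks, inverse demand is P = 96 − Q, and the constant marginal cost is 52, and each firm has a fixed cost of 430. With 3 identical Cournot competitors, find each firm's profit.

With 3 symmetric Cournot firms, each firm's FOC gives 96 − 4q = 52, so q = 11, Q = 3·11 = 33, and P = 63.
Each firm's profit = (63 − 52)·11 − 430 = −309.

π_i = −309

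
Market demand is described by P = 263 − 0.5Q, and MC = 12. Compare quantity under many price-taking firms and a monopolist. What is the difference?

Quantity falls by 251

Competitive firms price at marginal cost: P = 12, giving Q = 502.
Monopoly sets MR = MC: 263 − Q = 12 ⇒ Q = 251, P = 263 − 0.5·251 = 137.5.
Change in quantity: 251 − 502 = −251.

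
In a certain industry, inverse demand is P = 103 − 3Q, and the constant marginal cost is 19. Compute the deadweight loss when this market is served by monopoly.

Perfect competition: P = MC = 19, so 103 − 3Q = 19 and Q = 28.
A monopolist chooses Q where MR = MC. MR = 103 − 6Q; setting this equal to 19 gives Q = 14 and P = 61.
DWL is the triangle between Q = 14 and Q = 28: ½·(28 − 14)·(61 − 19) = 294.

DWL = 294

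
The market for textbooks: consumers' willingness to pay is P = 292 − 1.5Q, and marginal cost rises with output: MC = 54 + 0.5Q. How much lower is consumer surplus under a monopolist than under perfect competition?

Consumer surplus falls by 7152.75

Competitive equilibrium sets price equal to marginal cost: 292 − 1.5Q = 54 + 0.5Q, so Q = 119 and P = 113.5.
CS = ½·(292 − 113.5)·119 = 10620.75.
Monopoly sets MR = MC: 292 − 3Q = 54 + 0.5Q ⇒ Q = 68, P = 292 − 1.5·68 = 190.
CS = ½·(292 − 190)·68 = 3468.
Change in consumer surplus: 3468 − 10620.75 = −7152.75.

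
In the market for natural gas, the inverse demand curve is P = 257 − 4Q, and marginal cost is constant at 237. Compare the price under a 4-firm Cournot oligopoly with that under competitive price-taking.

Cournot: P = 241; Competition: P = 237

In a 4-firm Cournot equilibrium, symmetry and the first-order condition give q = (257 − 237)/(20) = 1. So Q = 4 and P = 241.
Under competition P = MC = 237, so Q = (257 − 237)/4 = 5.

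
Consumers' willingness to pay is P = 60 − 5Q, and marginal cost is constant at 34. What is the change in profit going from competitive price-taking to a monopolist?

π rises by 33.8

Perfect competition: P = MC = 34, so 60 − 5Q = 34 and Q = 5.2.
Profit = (34 − 34)·5.2 = 0.
A monopolist chooses Q where MR = MC. MR = 60 − 10Q; setting this equal to 34 gives Q = 2.6 and P = 47.
Profit = (47 − 34)·2.6 = 33.8.
Change in profit: 33.8 − 0 = 33.8.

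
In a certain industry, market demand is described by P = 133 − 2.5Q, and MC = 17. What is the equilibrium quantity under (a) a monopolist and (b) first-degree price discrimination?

Monopoly: Q = 23.2; Perfect PD: Q = 46.4

The monopolist equates marginal revenue to marginal cost: 133 − 5Q = 17, so Q = 23.2. From demand, P = 75.
With perfect price discrimination, output is the efficient level Q = 46.4 (where demand meets MC), but every buyer pays their willingness to pay: CS = 0 and PS = total surplus.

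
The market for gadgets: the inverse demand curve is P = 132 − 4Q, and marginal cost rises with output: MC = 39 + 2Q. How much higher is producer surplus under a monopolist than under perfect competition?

Under competition P = MC: 132 − 4Q = 39 + 2Q ⇒ Q = 15.5, P = 70.
PS = P·Q − VC(Q) = 70·15.5 − (39·15.5 + ½·2·15.5²) = 240.25.
A monopolist chooses Q where MR = MC. MR = 132 − 8Q; setting this equal to 39 + 2Q gives Q = 9.3 and P = 94.8.
PS = P·Q − VC(Q) = 94.8·9.3 − (39·9.3 + ½·2·9.3²) = 432.45.
Change in producer surplus: 432.45 − 240.25 = 192.2.

PS rises by 192.2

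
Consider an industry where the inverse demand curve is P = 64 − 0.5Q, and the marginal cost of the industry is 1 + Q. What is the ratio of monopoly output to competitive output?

A monopolist chooses Q where MR = MC. MR = 64 − Q; setting this equal to 1 + Q gives Q = 31.5 and P = 48.25.
Competitive equilibrium sets price equal to marginal cost: 64 − 0.5Q = 1 + Q, so Q = 42 and P = 43.
Ratio Q_m/Q_c = 31.5/42 = 0.75.

Q_m/Q_c = 0.75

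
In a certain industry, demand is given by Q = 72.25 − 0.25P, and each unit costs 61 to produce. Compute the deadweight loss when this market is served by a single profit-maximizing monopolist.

DWL = 1624.5

Inverting demand: P = 289 − 4Q.
Perfect competition: P = MC = 61, so 289 − 4Q = 61 and Q = 57.
A monopolist chooses Q where MR = MC. MR = 289 − 8Q; setting this equal to 61 gives Q = 28.5 and P = 175.
DWL is the triangle between Q = 28.5 and Q = 57: ½·(57 − 28.5)·(175 − 61) = 1624.5.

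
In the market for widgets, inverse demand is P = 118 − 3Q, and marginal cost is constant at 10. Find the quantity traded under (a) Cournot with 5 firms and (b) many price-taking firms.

With 5 symmetric Cournot firms, each firm's FOC gives 118 − 18q = 10, so q = 6, Q = 5·6 = 30, and P = 28.
Under competition P = MC = 10, so Q = (118 − 10)/3 = 36.

Cournot: Q = 30; Competition: Q = 36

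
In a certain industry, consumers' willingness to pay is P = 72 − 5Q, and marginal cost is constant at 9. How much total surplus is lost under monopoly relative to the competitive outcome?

DWL = 99.225

Under competition P = MC = 9, so Q = (72 − 9)/5 = 12.6.
A monopolist chooses Q where MR = MC. MR = 72 − 10Q; setting this equal to 9 gives Q = 6.3 and P = 40.5.
DWL is the triangle between Q = 6.3 and Q = 12.6: ½·(12.6 − 6.3)·(40.5 − 9) = 99.225.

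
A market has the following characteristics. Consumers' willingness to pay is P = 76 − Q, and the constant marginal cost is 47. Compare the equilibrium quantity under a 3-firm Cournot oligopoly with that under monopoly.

Cournot with 3 identical firms: the symmetric best-response condition is 76 − 4q = 47. Each firm produces q = 7.25, total output Q = 21.75, price P = 54.25.
The monopolist equates marginal revenue to marginal cost: 76 − 2Q = 47, so Q = 14.5. From demand, P = 61.5.

Cournot: Q = 21.75; Monopoly: Q = 14.5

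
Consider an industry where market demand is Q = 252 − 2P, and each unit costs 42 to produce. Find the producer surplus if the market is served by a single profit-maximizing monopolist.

Inverting demand: P = 126 − 0.5Q.
The monopolist equates marginal revenue to marginal cost: 126 − Q = 42, so Q = 84. From demand, P = 84.
PS = (84 − 42)·84 = 3528.

PS = 3528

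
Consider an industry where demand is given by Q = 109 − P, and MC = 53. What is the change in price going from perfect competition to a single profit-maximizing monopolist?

Price rises by 28

Inverting demand: P = 109 − Q.
Competitive firms price at marginal cost: P = 53, giving Q = 56.
A monopolist chooses Q where MR = MC. MR = 109 − 2Q; setting this equal to 53 gives Q = 28 and P = 81.
Change in price: 81 − 53 = 28.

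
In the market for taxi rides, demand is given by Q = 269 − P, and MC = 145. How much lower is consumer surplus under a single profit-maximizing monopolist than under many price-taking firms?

CS falls by 5766

Inverting demand: P = 269 − Q.
Under competition P = MC = 145, so Q = (269 − 145)/1 = 124.
CS = ½·(269 − 145)·124 = 7688.
A monopolist chooses Q where MR = MC. MR = 269 − 2Q; setting this equal to 145 gives Q = 62 and P = 207.
CS = ½·(269 − 207)·62 = 1922.
Change in consumer surplus: 1922 − 7688 = −5766.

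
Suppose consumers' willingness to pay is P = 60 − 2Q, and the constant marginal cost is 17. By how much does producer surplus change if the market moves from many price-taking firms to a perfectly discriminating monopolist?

Competitive firms price at marginal cost: P = 17, giving Q = 21.5.
PS = (17 − 17)·21.5 = 0.
A perfectly discriminating monopolist sells every unit with P(Q) ≥ MC(Q), so output equals the competitive quantity Q = 21.5. Each buyer pays their reservation price, so CS = 0 and the firm captures all surplus.
PS = ½·(60 − 17)·21.5 = 462.25.
Change in producer surplus: 462.25 − 0 = 462.25.

PS rises by 462.25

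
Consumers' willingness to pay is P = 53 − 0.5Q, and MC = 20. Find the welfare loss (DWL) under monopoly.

Competitive firms price at marginal cost: P = 20, giving Q = 66.
The monopolist equates marginal revenue to marginal cost: 53 − Q = 20, so Q = 33. From demand, P = 36.5.
DWL is the triangle between Q = 33 and Q = 66: ½·(66 − 33)·(36.5 − 20) = 272.25.

DWL = 272.25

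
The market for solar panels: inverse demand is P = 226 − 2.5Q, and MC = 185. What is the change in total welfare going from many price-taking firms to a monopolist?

Perfect competition: P = MC = 185, so 226 − 2.5Q = 185 and Q = 16.4.
CS = ½·(226 − 185)·16.4 = 336.2; PS = (185 − 185)·16.4 = 0; TS = 336.2.
The monopolist equates marginal revenue to marginal cost: 226 − 5Q = 185, so Q = 8.2. From demand, P = 205.5.
CS = ½·(226 − 205.5)·8.2 = 84.05; PS = (205.5 − 185)·8.2 = 168.1; TS = 252.15.
Change in total welfare: 252.15 − 336.2 = −84.05.

Total welfare falls by 84.05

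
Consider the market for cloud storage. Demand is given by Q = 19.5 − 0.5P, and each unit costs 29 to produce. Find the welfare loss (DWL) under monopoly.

Inverting demand: P = 39 − 2Q.
Competitive firms price at marginal cost: P = 29, giving Q = 5.
A monopolist chooses Q where MR = MC. MR = 39 − 4Q; setting this equal to 29 gives Q = 2.5 and P = 34.
DWL is the triangle between Q = 2.5 and Q = 5: ½·(5 − 2.5)·(34 − 29) = 6.25.

DWL = 6.25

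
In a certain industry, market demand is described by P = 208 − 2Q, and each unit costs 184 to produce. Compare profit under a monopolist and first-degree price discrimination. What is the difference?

Profit rises by 72

A monopolist chooses Q where MR = MC. MR = 208 − 4Q; setting this equal to 184 gives Q = 6 and P = 196.
Profit = (196 − 184)·6 = 72.
With perfect price discrimination, output is the efficient level Q = 12 (where demand meets MC), but every buyer pays their willingness to pay: CS = 0 and PS = total surplus.
PS equals the full surplus area, 144. Profit = 144 = 144.
Change in profit: 144 − 72 = 72.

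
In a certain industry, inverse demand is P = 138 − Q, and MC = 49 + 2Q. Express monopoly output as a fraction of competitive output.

A monopolist chooses Q where MR = MC. MR = 138 − 2Q; setting this equal to 49 + 2Q gives Q = 22.25 and P = 115.75.
Competitive equilibrium sets price equal to marginal cost: 138 − Q = 49 + 2Q, so Q = 89/3 and P = 325/3.
Ratio Q_m/Q_c = 22.25/(89/3) = 0.75.

Q_m/Q_c = 0.75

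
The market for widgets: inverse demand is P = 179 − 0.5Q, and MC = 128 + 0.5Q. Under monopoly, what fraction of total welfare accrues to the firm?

PS/TS = 0.75

Monopoly sets MR = MC: 179 − Q = 128 + 0.5Q ⇒ Q = 34, P = 179 − 0.5·34 = 162.
CS = ½·(179 − 162)·34 = 289.
PS = P·Q − VC(Q) = 162·34 − (128·34 + ½·0.5·34²) = 867.
Share captured = PS/TS = 867/1156 = 0.75.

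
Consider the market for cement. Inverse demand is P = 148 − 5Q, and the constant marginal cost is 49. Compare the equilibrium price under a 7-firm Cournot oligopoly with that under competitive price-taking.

Cournot: P = 61.375; Competition: P = 49

Cournot with 7 identical firms: the symmetric best-response condition is 148 − 40q = 49. Each firm produces q = 2.475, total output Q = 17.325, price P = 61.375.
Under competition P = MC = 49, so Q = (148 − 49)/5 = 19.8.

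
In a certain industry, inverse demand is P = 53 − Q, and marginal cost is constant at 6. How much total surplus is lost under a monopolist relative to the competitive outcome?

Competitive firms price at marginal cost: P = 6, giving Q = 47.
Monopoly sets MR = MC: 53 − 2Q = 6 ⇒ Q = 23.5, P = 53 − 23.5 = 29.5.
DWL is the triangle between Q = 23.5 and Q = 47: ½·(47 − 23.5)·(29.5 − 6) = 276.125.

DWL = 276.125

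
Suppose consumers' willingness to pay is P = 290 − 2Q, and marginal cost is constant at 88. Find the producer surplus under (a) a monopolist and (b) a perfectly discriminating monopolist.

A monopolist chooses Q where MR = MC. MR = 290 − 4Q; setting this equal to 88 gives Q = 50.5 and P = 189.
PS = (189 − 88)·50.5 = 5100.5.
Under first-degree price discrimination the firm charges each unit its demand price and produces up to where P = MC, i.e. Q = 101. Consumer surplus is zero; producer surplus equals total surplus.
PS = ½·(290 − 88)·101 = 10201.

Monopoly: PS = 5100.5; Perfect PD: PS = 10201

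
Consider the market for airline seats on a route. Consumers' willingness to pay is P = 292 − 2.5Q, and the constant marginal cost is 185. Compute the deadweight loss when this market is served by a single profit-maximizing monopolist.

DWL = 572.45

Perfect competition: P = MC = 185, so 292 − 2.5Q = 185 and Q = 42.8.
The monopolist equates marginal revenue to marginal cost: 292 − 5Q = 185, so Q = 21.4. From demand, P = 238.5.
DWL is the triangle between Q = 21.4 and Q = 42.8: ½·(42.8 − 21.4)·(238.5 − 185) = 572.45.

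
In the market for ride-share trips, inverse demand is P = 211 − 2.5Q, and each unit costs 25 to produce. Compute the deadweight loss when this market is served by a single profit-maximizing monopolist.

Perfect competition: P = MC = 25, so 211 − 2.5Q = 25 and Q = 74.4.
A monopolist chooses Q where MR = MC. MR = 211 − 5Q; setting this equal to 25 gives Q = 37.2 and P = 118.
DWL is the triangle between Q = 37.2 and Q = 74.4: ½·(74.4 − 37.2)·(118 − 25) = 1729.8.

DWL = 1729.8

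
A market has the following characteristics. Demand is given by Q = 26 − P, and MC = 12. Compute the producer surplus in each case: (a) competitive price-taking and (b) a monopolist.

Competition: PS = 0; Monopoly: PS = 49

Inverting demand: P = 26 − Q.
Under competition P = MC = 12, so Q = (26 − 12)/1 = 14.
PS = (12 − 12)·14 = 0.
Monopoly sets MR = MC: 26 − 2Q = 12 ⇒ Q = 7, P = 26 − 7 = 19.
PS = (19 − 12)·7 = 49.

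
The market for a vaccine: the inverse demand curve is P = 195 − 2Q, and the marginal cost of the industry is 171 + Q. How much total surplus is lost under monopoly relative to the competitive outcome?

DWL = 15.36

Under competition P = MC: 195 − 2Q = 171 + Q ⇒ Q = 8, P = 179.
Monopoly sets MR = MC: 195 − 4Q = 171 + Q ⇒ Q = 4.8, P = 195 − 2·4.8 = 185.4.
CS = ½·(195 − 179)·8 = 64; PS = (179·8 − 171·8 − ½·1·8²) = 32; TS = 96.
CS = ½·(195 − 185.4)·4.8 = 23.04; PS = (185.4·4.8 − 171·4.8 − ½·1·4.8²) = 57.6; TS = 80.64.
DWL = 96 − 80.64 = 15.36.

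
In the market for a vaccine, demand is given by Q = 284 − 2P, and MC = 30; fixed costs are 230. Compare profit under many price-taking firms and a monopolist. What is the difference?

π rises by 6272

Inverting demand: P = 142 − 0.5Q.
Competitive firms price at marginal cost: P = 30, giving Q = 224.
Profit = (30 − 30)·224 − 230 = −230.
A monopolist chooses Q where MR = MC. MR = 142 − Q; setting this equal to 30 gives Q = 112 and P = 86.
Profit = (86 − 30)·112 − 230 = 6042.
Change in profit: 6042 − −230 = 6272.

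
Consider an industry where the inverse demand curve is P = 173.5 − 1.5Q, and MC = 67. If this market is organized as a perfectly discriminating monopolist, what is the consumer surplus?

CS = 0

Under first-degree price discrimination the firm charges each unit its demand price and produces up to where P = MC, i.e. Q = 71. Consumer surplus is zero; producer surplus equals total surplus.
CS = 0.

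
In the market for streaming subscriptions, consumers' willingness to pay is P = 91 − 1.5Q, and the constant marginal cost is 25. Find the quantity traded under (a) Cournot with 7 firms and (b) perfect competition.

Cournot with 7 identical firms: the symmetric best-response condition is 91 − 12q = 25. Each firm produces q = 5.5, total output Q = 38.5, price P = 33.25.
Competitive firms price at marginal cost: P = 25, giving Q = 44.

Cournot: Q = 38.5; Competition: Q = 44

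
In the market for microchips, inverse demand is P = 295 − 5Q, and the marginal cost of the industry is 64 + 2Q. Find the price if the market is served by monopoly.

The monopolist equates marginal revenue to marginal cost: 295 − 10Q = 64 + 2Q, so Q = 19.25. From demand, P = 198.75.

P = 198.75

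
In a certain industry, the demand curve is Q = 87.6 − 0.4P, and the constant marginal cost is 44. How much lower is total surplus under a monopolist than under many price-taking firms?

Total surplus falls by 1531.25

Inverting demand: P = 219 − 2.5Q.
Competitive firms price at marginal cost: P = 44, giving Q = 70.
CS = ½·(219 − 44)·70 = 6125; PS = (44 − 44)·70 = 0; TS = 6125.
Monopoly sets MR = MC: 219 − 5Q = 44 ⇒ Q = 35, P = 219 − 2.5·35 = 131.5.
CS = ½·(219 − 131.5)·35 = 1531.25; PS = (131.5 − 44)·35 = 3062.5; TS = 4593.75.
Change in total surplus: 4593.75 − 6125 = −1531.25.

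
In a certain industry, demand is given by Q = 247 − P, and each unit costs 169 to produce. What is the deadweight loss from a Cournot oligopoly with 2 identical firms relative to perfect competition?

DWL = 338

Inverting demand: P = 247 − Q.
Under competition P = MC = 169, so Q = (247 − 169)/1 = 78.
In a 2-firm Cournot equilibrium, symmetry and the first-order condition give q = (247 − 169)/(3) = 26. So Q = 52 and P = 195.
DWL is the triangle between Q = 52 and Q = 78: ½·(78 − 52)·(195 − 169) = 338.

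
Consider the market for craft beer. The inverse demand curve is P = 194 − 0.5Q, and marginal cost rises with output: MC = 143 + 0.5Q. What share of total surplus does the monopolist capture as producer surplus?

A monopolist chooses Q where MR = MC. MR = 194 − Q; setting this equal to 143 + 0.5Q gives Q = 34 and P = 177.
CS = ½·(194 − 177)·34 = 289.
PS = P·Q − VC(Q) = 177·34 − (143·34 + ½·0.5·34²) = 867.
Share captured = PS/TS = 867/1156 = 0.75.

PS/TS = 0.75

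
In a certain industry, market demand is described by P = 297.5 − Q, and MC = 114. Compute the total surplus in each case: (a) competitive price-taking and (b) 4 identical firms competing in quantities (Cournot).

Perfect competition: P = MC = 114, so 297.5 − Q = 114 and Q = 183.5.
CS = ½·(297.5 − 114)·183.5 = 16836.125; PS = (114 − 114)·183.5 = 0; TS = 16836.125.
In a 4-firm Cournot equilibrium, symmetry and the first-order condition give q = (297.5 − 114)/(5) = 36.7. So Q = 146.8 and P = 150.7.
CS = ½·(297.5 − 150.7)·146.8 = 10775.12; PS = (150.7 − 114)·146.8 = 5387.56; TS = 16162.68.

Competition: TS = 16836.125; Cournot: TS = 16162.68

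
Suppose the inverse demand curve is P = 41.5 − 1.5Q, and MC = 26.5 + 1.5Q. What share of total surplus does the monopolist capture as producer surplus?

PS/TS = 0.75

Monopoly sets MR = MC: 41.5 − 3Q = 26.5 + 1.5Q ⇒ Q = 10/3, P = 41.5 − 1.5·10/3 = 36.5.
CS = ½·(41.5 − 36.5)·10/3 = 25/3.
PS = P·Q − VC(Q) = 36.5·10/3 − (26.5·10/3 + ½·1.5·(10/3)²) = 25.
Share captured = PS/TS = 25/(100/3) = 0.75.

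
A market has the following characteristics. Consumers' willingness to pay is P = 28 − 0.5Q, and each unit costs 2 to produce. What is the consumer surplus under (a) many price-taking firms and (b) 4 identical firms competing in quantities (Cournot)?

Perfect competition: P = MC = 2, so 28 − 0.5Q = 2 and Q = 52.
CS = ½·(28 − 2)·52 = 676.
With 4 symmetric Cournot firms, each firm's FOC gives 28 − 2.5q = 2, so q = 10.4, Q = 4·10.4 = 41.6, and P = 7.2.
CS = ½·(28 − 7.2)·41.6 = 432.64.

Competition: CS = 676; Cournot: CS = 432.64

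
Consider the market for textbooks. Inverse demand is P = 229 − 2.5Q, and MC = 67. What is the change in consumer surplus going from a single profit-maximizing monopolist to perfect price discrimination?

Consumer surplus falls by 1312.2

A monopolist chooses Q where MR = MC. MR = 229 − 5Q; setting this equal to 67 gives Q = 32.4 and P = 148.
CS = ½·(229 − 148)·32.4 = 1312.2.
With perfect price discrimination, output is the efficient level Q = 64.8 (where demand meets MC), but every buyer pays their willingness to pay: CS = 0 and PS = total surplus.
CS = 0.
Change in consumer surplus: 0 − 1312.2 = −1312.2.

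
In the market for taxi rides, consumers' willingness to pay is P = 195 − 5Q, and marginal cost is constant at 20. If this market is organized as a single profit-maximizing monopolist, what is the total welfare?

The monopolist equates marginal revenue to marginal cost: 195 − 10Q = 20, so Q = 17.5. From demand, P = 107.5.
CS = ½·(195 − 107.5)·17.5 = 765.625; PS = (107.5 − 20)·17.5 = 1531.25; TS = 2296.875.

TS = 2296.875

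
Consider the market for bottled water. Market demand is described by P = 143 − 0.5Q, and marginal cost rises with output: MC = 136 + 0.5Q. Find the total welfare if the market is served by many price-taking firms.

TS = 24.5

Competitive equilibrium sets price equal to marginal cost: 143 − 0.5Q = 136 + 0.5Q, so Q = 7 and P = 139.5.
CS = ½·(143 − 139.5)·7 = 12.25; PS = (139.5·7 − 136·7 − ½·0.5·7²) = 12.25; TS = 24.5.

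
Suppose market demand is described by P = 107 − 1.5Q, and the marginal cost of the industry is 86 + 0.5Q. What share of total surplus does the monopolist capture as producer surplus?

A monopolist chooses Q where MR = MC. MR = 107 − 3Q; setting this equal to 86 + 0.5Q gives Q = 6 and P = 98.
CS = ½·(107 − 98)·6 = 27.
PS = P·Q − VC(Q) = 98·6 − (86·6 + ½·0.5·6²) = 63.
Share captured = PS/TS = 63/90 = 0.7.

PS/TS = 0.7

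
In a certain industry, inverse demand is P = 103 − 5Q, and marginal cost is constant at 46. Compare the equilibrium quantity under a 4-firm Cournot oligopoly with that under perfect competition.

In a 4-firm Cournot equilibrium, symmetry and the first-order condition give q = (103 − 46)/(25) = 2.28. So Q = 9.12 and P = 57.4.
Perfect competition: P = MC = 46, so 103 − 5Q = 46 and Q = 11.4.

Cournot: Q = 9.12; Competition: Q = 11.4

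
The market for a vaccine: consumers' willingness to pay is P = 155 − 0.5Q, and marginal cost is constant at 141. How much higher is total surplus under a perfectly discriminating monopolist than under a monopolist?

Total surplus rises by 49

A monopolist chooses Q where MR = MC. MR = 155 − Q; setting this equal to 141 gives Q = 14 and P = 148.
CS = ½·(155 − 148)·14 = 49; PS = (148 − 141)·14 = 98; TS = 147.
Under first-degree price discrimination the firm charges each unit its demand price and produces up to where P = MC, i.e. Q = 28. Consumer surplus is zero; producer surplus equals total surplus.
TS = 196 (equal to competitive TS).
Change in total surplus: 196 − 147 = 49.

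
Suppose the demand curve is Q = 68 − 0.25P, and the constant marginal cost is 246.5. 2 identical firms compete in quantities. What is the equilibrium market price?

Inverting demand: P = 272 − 4Q.
Cournot with 2 identical firms: the symmetric best-response condition is 272 − 12q = 246.5. Each firm produces q = 2.125, total output Q = 4.25, price P = 255.

P = 255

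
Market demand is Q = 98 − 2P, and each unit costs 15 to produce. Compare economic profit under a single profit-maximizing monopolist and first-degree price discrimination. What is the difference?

Economic profit rises by 578

Inverting demand: P = 49 − 0.5Q.
The monopolist equates marginal revenue to marginal cost: 49 − Q = 15, so Q = 34. From demand, P = 32.
Profit = (32 − 15)·34 = 578.
A perfectly discriminating monopolist sells every unit with P(Q) ≥ MC(Q), so output equals the competitive quantity Q = 68. Each buyer pays their reservation price, so CS = 0 and the firm captures all surplus.
PS equals the full surplus area, 1156. Profit = 1156 = 1156.
Change in economic profit: 1156 − 578 = 578.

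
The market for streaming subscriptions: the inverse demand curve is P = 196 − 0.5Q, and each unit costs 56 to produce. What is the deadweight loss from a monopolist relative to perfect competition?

Perfect competition: P = MC = 56, so 196 − 0.5Q = 56 and Q = 280.
A monopolist chooses Q where MR = MC. MR = 196 − Q; setting this equal to 56 gives Q = 140 and P = 126.
DWL is the triangle between Q = 140 and Q = 280: ½·(280 − 140)·(126 − 56) = 4900.

DWL = 4900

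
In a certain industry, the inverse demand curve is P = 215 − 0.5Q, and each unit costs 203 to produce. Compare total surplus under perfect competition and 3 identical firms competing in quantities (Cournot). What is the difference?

Total surplus falls by 9

Competitive firms price at marginal cost: P = 203, giving Q = 24.
CS = ½·(215 − 203)·24 = 144; PS = (203 − 203)·24 = 0; TS = 144.
In a 3-firm Cournot equilibrium, symmetry and the first-order condition give q = (215 − 203)/(2) = 6. So Q = 18 and P = 206.
CS = ½·(215 − 206)·18 = 81; PS = (206 − 203)·18 = 54; TS = 135.
Change in total surplus: 135 − 144 = −9.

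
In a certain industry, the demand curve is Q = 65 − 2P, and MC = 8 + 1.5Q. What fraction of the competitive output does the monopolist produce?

Inverting demand: P = 32.5 − 0.5Q.
Monopoly sets MR = MC: 32.5 − Q = 8 + 1.5Q ⇒ Q = 9.8, P = 32.5 − 0.5·9.8 = 27.6.
Under competition P = MC: 32.5 − 0.5Q = 8 + 1.5Q ⇒ Q = 12.25, P = 26.375.
Ratio Q_m/Q_c = 9.8/12.25 = 0.8.

Q_m/Q_c = 0.8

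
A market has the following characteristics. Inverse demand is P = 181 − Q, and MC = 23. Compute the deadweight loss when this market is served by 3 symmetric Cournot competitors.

DWL = 780.125

Competitive firms price at marginal cost: P = 23, giving Q = 158.
Cournot with 3 identical firms: the symmetric best-response condition is 181 − 4q = 23. Each firm produces q = 39.5, total output Q = 118.5, price P = 62.5.
DWL is the triangle between Q = 118.5 and Q = 158: ½·(158 − 118.5)·(62.5 − 23) = 780.125.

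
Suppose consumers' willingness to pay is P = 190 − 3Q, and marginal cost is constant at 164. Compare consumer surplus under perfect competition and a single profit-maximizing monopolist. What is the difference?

CS falls by 84.5

Under competition P = MC = 164, so Q = (190 − 164)/3 = 26/3.
CS = ½·(190 − 164)·26/3 = 338/3.
The monopolist equates marginal revenue to marginal cost: 190 − 6Q = 164, so Q = 13/3. From demand, P = 177.
CS = ½·(190 − 177)·13/3 = 169/6.
Change in consumer surplus: 169/6 − 338/3 = −84.5.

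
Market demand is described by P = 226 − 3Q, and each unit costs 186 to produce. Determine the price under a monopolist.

P = 206

A monopolist chooses Q where MR = MC. MR = 226 − 6Q; setting this equal to 186 gives Q = 20/3 and P = 206.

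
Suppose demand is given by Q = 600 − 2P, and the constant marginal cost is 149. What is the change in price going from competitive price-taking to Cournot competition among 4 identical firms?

Inverting demand: P = 300 − 0.5Q.
Under competition P = MC = 149, so Q = (300 − 149)/0.5 = 302.
With 4 symmetric Cournot firms, each firm's FOC gives 300 − 2.5q = 149, so q = 60.4, Q = 4·60.4 = 241.6, and P = 179.2.
Change in price: 179.2 − 149 = 30.2.

P rises by 30.2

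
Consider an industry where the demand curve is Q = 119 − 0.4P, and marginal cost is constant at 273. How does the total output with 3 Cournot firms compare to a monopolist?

Cournot: Q = 7.35; Monopoly: Q = 4.9

Inverting demand: P = 297.5 − 2.5Q.
In a 3-firm Cournot equilibrium, symmetry and the first-order condition give q = (297.5 − 273)/(10) = 2.45. So Q = 7.35 and P = 279.125.
Monopoly sets MR = MC: 297.5 − 5Q = 273 ⇒ Q = 4.9, P = 297.5 − 2.5·4.9 = 285.25.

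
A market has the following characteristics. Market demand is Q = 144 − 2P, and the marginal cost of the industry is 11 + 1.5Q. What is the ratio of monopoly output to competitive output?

Q_m/Q_c = 0.8

Inverting demand: P = 72 − 0.5Q.
A monopolist chooses Q where MR = MC. MR = 72 − Q; setting this equal to 11 + 1.5Q gives Q = 24.4 and P = 59.8.
Competitive equilibrium sets price equal to marginal cost: 72 − 0.5Q = 11 + 1.5Q, so Q = 30.5 and P = 56.75.
Ratio Q_m/Q_c = 24.4/30.5 = 0.8.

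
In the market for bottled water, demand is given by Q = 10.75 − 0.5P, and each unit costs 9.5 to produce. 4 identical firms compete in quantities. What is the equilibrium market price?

Inverting demand: P = 21.5 − 2Q.
Cournot with 4 identical firms: the symmetric best-response condition is 21.5 − 10q = 9.5. Each firm produces q = 1.2, total output Q = 4.8, price P = 11.9.

P = 11.9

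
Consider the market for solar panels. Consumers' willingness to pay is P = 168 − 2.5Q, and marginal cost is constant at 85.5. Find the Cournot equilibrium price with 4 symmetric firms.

P = 102

Cournot with 4 identical firms: the symmetric best-response condition is 168 − 12.5q = 85.5. Each firm produces q = 6.6, total output Q = 26.4, price P = 102.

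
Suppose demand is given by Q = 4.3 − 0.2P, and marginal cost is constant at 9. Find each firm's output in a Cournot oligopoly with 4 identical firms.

q_i = 0.5

Inverting demand: P = 21.5 − 5Q.
In a 4-firm Cournot equilibrium, symmetry and the first-order condition give q = (21.5 − 9)/(25) = 0.5. So Q = 2 and P = 11.5.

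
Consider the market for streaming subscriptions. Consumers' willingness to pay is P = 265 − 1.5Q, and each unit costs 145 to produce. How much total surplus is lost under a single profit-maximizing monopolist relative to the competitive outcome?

Competitive firms price at marginal cost: P = 145, giving Q = 80.
A monopolist chooses Q where MR = MC. MR = 265 − 3Q; setting this equal to 145 gives Q = 40 and P = 205.
DWL is the triangle between Q = 40 and Q = 80: ½·(80 − 40)·(205 − 145) = 1200.

DWL = 1200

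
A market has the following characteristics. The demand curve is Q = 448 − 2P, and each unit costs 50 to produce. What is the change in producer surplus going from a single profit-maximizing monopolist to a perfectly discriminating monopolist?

PS rises by 15138

Inverting demand: P = 224 − 0.5Q.
A monopolist chooses Q where MR = MC. MR = 224 − Q; setting this equal to 50 gives Q = 174 and P = 137.
PS = (137 − 50)·174 = 15138.
A perfectly discriminating monopolist sells every unit with P(Q) ≥ MC(Q), so output equals the competitive quantity Q = 348. Each buyer pays their reservation price, so CS = 0 and the firm captures all surplus.
PS = ½·(224 − 50)·348 = 30276.
Change in producer surplus: 30276 − 15138 = 15138.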